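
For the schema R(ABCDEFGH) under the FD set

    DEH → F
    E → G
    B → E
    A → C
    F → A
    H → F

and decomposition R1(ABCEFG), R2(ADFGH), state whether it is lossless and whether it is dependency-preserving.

Lossless test: (AFG)⁺ = {ACFG}, which is a superkey of neither fragment — lossy.
Dependency preservation: DEH → F is not contained in any single fragment, but the restricted closure of its left-hand side across the fragments still reaches the right-hand side; the remaining FDs each lie inside some fragment. All dependencies are preserved.

lossy but dependency-preserving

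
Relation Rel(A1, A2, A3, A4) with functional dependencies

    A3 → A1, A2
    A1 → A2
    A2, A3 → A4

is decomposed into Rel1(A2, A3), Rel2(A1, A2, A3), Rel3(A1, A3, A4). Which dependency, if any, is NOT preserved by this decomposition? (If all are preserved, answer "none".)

A3 → A1, A2 lies within Rel2.
A1 → A2 lies within Rel2.
A2, A3 → A4: restricted closure across fragments reaches A4.
Every dependency is enforceable on the fragments, so the decomposition is dependency-preserving.

none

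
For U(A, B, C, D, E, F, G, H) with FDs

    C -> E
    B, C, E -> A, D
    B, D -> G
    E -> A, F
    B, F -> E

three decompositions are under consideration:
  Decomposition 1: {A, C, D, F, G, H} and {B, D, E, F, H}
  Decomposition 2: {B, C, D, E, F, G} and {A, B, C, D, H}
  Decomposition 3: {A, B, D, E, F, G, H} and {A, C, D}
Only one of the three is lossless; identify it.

Decomposition 1: common = {D, F, H}, closure = {D, F, H} → lossy.
Decomposition 2: common = {B, C, D}, closure = {A, B, C, D, E, F, G} → lossless.
Decomposition 3: common = {A, D}, closure = {A, D} → lossy.

Decomposition 2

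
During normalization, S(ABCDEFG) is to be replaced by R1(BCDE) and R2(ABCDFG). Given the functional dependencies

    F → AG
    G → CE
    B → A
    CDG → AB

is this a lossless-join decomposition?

Common attributes: R1 ∩ R2 = {BCD}.
Closure of {BCD}: B → A applies, adding A. So (BCD)⁺ = {ABCD}.
The closure contains neither all of R1 = {BCDE} nor all of R2 = {ABCDFG}, so the common attributes are not a superkey of either fragment. The join is lossy.

No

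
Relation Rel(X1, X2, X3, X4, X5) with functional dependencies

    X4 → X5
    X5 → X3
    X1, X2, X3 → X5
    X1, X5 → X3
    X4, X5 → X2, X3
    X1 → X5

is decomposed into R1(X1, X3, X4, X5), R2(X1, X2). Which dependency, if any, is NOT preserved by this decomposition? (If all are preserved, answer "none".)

Check X4, X5 → X2, X3: no single fragment contains all of {X2, X3, X4, X5}, and the restricted closure of {X4, X5} across the fragments never reaches {X2, X3}.
X4 → X5 is preserved.
X5 → X3 is preserved.
X1, X2, X3 → X5 is preserved.
X1, X5 → X3 is preserved.
X1 → X5 is preserved.

X4, X5 → X2, X3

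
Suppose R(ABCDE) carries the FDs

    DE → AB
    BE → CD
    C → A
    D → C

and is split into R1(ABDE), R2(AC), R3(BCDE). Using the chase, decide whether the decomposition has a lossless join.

Chase test. Columns are ABCDE; row i has aⱼ where attribute j ∈ Ri, else bᵢⱼ.
Initial tableau (one row per fragment):
  row 1: a1 a2 b13 a4 a5
  row 2: a1 b22 a3 b24 b25
  row 3: b31 a2 a3 a4 a5
Rows 1 and 3 agree on DE; apply DE→AB and equate their AB entries.
Rows 1 and 3 agree on BE; apply BE→CD and equate their CD entries.
Row 1 is now all distinguished symbols — the join is lossless.

Yes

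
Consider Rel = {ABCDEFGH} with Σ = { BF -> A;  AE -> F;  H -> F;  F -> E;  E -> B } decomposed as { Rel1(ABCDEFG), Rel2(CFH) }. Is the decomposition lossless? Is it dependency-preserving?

Lossless test: (CF)⁺ = {ABCEF}, which is a superkey of neither fragment — lossy.
Dependency preservation: every FD's attributes lie within a single fragment, so each can be enforced locally — preserved.

lossy but dependency-preserving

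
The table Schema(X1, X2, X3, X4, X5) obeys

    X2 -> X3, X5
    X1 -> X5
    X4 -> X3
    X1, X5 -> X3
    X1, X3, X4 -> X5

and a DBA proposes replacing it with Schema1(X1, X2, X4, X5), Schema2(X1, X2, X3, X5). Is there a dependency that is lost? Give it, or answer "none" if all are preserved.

X4 -> X3

Check X4 → X3: no single fragment contains all of {X3, X4}, and the restricted closure of {X4} across the fragments never reaches {X3}.
X2 → X3, X5 is preserved.
X1 → X5 is preserved.
X1, X5 → X3 is preserved.
X1, X3, X4 → X5 is preserved.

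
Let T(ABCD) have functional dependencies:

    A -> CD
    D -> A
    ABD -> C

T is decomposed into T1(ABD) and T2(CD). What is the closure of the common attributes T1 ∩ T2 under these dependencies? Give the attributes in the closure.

ACD

T1 ∩ T2 = {D}.
D → A applies, adding A
A → CD applies, adding C
Closure: {ACD}.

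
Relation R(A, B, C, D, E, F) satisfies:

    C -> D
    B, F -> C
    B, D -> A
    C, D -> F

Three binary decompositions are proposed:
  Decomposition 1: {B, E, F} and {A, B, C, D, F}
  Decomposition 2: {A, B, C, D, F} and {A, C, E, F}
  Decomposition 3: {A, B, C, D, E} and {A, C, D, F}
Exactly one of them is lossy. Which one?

Decomposition 1: common = {B, F}, closure = {A, B, C, D, F} → lossless.
Decomposition 2: common = {A, C, F}, closure = {A, C, D, F} → lossy.
Decomposition 3: common = {A, C, D}, closure = {A, C, D, F} → lossless.

Decomposition 2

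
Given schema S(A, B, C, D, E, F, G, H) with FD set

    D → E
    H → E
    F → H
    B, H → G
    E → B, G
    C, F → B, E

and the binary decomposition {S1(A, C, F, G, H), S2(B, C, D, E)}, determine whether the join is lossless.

Common attributes: S1 ∩ S2 = {C}.
No dependency enlarges {C}, so (C)⁺ = {C}.
The closure contains neither all of S1 = {A, C, F, G, H} nor all of S2 = {B, C, D, E}, so the common attributes are not a superkey of either fragment. The join is lossy.

No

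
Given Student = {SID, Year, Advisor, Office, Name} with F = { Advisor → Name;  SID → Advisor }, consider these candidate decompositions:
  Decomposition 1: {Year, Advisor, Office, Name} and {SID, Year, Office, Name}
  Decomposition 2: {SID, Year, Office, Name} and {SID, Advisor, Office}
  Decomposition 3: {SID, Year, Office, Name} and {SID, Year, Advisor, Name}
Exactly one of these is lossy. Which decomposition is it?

Decomposition 1: common = {Year, Office, Name}, closure = {Year, Office, Name} → lossy.
Decomposition 2: common = {SID, Office}, closure = {SID, Advisor, Office, Name} → lossless.
Decomposition 3: common = {SID, Year, Name}, closure = {SID, Year, Advisor, Name} → lossless.

Decomposition 1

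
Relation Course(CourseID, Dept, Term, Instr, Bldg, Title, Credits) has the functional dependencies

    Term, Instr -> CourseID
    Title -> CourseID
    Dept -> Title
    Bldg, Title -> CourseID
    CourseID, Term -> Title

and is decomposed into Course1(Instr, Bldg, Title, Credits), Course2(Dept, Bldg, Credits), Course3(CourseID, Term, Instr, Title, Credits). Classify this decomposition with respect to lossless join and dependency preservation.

Lossless test (chase): Rows 1 and 3 agree on Title; apply Title→CourseID and equate their CourseID entries. No row becomes fully distinguished — the join is lossy.
Dependency preservation: the restricted closure of {Dept} across the fragments never reaches {Title}, so Dept → Title cannot be enforced without a join — not preserved.

lossy and not dependency-preserving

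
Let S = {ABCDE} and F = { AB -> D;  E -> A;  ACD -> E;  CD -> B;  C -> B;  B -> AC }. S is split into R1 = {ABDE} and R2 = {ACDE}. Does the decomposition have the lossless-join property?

Common attributes: R1 ∩ R2 = {ADE}.
No dependency enlarges {ADE}, so (ADE)⁺ = {ADE}.
The closure contains neither all of R1 = {ABDE} nor all of R2 = {ACDE}, so the common attributes are not a superkey of either fragment. The join is lossy.

No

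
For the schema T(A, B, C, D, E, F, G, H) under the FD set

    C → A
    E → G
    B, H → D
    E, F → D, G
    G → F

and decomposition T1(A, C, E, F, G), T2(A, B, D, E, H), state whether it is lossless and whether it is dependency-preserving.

Lossless test: (A, E)⁺ = {A, D, E, F, G}, which is a superkey of neither fragment — lossy.
Dependency preservation: E, F → D, G is not contained in any single fragment, but the restricted closure of its left-hand side across the fragments still reaches the right-hand side; the remaining FDs each lie inside some fragment. All dependencies are preserved.

lossy but dependency-preserving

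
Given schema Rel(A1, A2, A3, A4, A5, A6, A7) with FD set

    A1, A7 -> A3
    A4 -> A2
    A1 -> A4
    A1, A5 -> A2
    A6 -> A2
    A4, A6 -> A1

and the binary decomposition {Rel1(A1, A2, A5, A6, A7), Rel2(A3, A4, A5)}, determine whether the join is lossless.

Common attributes: Rel1 ∩ Rel2 = {A5}.
No dependency enlarges {A5}, so (A5)⁺ = {A5}.
The closure contains neither all of Rel1 = {A1, A2, A5, A6, A7} nor all of Rel2 = {A3, A4, A5}, so the common attributes are not a superkey of either fragment. The join is lossy.

No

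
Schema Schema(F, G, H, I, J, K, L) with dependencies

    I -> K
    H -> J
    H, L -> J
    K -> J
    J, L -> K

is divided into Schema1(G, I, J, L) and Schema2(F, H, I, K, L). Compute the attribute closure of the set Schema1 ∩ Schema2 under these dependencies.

I, J, K, L

Schema1 ∩ Schema2 = {I, L}.
I → K applies, adding K
K → J applies, adding J
Closure: {I, J, K, L}.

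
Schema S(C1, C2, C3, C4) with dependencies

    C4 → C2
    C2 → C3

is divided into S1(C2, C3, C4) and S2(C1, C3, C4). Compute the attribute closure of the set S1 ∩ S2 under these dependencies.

C2, C3, C4

S1 ∩ S2 = {C3, C4}.
C4 → C2 applies, adding C2
Closure: {C2, C3, C4}.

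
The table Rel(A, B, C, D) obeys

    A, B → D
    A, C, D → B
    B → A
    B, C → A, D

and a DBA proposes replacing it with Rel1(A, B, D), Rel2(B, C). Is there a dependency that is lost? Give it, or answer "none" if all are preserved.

A, C, D → B

Check A, C, D → B: no single fragment contains all of {A, B, C, D}, and the restricted closure of {A, C, D} across the fragments never reaches {B}.
A, B → D is preserved.
B → A is preserved.
B, C → A, D is preserved.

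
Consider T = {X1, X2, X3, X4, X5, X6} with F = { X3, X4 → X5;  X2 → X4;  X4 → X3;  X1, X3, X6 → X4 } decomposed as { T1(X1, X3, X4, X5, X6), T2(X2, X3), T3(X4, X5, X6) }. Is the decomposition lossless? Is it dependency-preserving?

Lossless test (chase): Rows 1 and 3 agree on X4; apply X4→X3 and equate their X3 entries. No row becomes fully distinguished — the join is lossy.
Dependency preservation: the restricted closure of {X2} across the fragments never reaches {X4}, so X2 → X4 cannot be enforced without a join — not preserved.

lossy and not dependency-preserving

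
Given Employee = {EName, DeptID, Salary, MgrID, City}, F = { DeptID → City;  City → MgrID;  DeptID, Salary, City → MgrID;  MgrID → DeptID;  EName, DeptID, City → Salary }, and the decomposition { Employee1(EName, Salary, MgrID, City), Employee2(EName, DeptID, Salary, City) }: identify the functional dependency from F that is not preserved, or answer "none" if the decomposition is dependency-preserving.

DeptID → City lies within Employee2.
City → MgrID lies within Employee1.
DeptID, Salary, City → MgrID: restricted closure across fragments reaches MgrID.
MgrID → DeptID: restricted closure across fragments reaches DeptID.
EName, DeptID, City → Salary lies within Employee2.
Every dependency is enforceable on the fragments, so the decomposition is dependency-preserving.

none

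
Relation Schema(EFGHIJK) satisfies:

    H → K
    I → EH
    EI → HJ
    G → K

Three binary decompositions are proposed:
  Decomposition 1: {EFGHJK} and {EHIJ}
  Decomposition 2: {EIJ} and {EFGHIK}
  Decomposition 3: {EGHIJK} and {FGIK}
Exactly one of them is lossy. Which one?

Decomposition 1: common = {EHJ}, closure = {EHJK} → lossy.
Decomposition 2: common = {EI}, closure = {EHIJK} → lossless.
Decomposition 3: common = {GIK}, closure = {EGHIJK} → lossless.

Decomposition 1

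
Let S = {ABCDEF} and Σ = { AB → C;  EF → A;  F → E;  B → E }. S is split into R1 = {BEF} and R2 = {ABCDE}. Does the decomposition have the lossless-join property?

Common attributes: R1 ∩ R2 = {BE}.
No dependency enlarges {BE}, so (BE)⁺ = {BE}.
The closure contains neither all of R1 = {BEF} nor all of R2 = {ABCDE}, so the common attributes are not a superkey of either fragment. The join is lossy.

No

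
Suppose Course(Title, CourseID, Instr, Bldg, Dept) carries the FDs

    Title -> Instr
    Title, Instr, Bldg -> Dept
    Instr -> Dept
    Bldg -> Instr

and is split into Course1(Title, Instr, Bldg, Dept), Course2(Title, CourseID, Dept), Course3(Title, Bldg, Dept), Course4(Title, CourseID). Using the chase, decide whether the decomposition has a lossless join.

No

Chase test. Columns are Title, CourseID, Instr, Bldg, Dept; row i has aⱼ where attribute j ∈ Coursei, else bᵢⱼ.
Initial tableau (one row per fragment):
  row 1: a1 b12 a3 a4 a5
  row 2: a1 a2 b23 b24 a5
  row 3: a1 b32 b33 a4 a5
  row 4: a1 a2 b43 b44 b45
Rows 1 and 2 agree on Title; apply Title→Instr and equate their Instr entries.
Rows 1 and 3 agree on Title; apply Title→Instr and equate their Instr entries.
Rows 1 and 4 agree on Title; apply Title→Instr and equate their Instr entries.
Rows 1 and 4 agree on Instr; apply Instr→Dept and equate their Dept entries.
No row becomes fully distinguished — the join is lossy.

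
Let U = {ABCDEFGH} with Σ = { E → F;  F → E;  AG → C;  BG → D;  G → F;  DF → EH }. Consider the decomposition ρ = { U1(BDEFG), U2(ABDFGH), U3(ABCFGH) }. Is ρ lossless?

Chase test. Columns are ABCDEFGH; row i has aⱼ where attribute j ∈ Ui, else bᵢⱼ.
Initial tableau (one row per fragment):
  row 1: b11 a2 b13 a4 a5 a6 a7 b18
  row 2: a1 a2 b23 a4 b25 a6 a7 a8
  row 3: a1 a2 a3 b34 b35 a6 a7 a8
Rows 1 and 2 agree on F; apply F→E and equate their E entries.
Rows 1 and 3 agree on F; apply F→E and equate their E entries.
Rows 2 and 3 agree on AG; apply AG→C and equate their C entries.
Rows 1 and 3 agree on BG; apply BG→D and equate their D entries.
Rows 1 and 2 agree on DF; apply DF→EH and equate their EH entries.
Row 2 is now all distinguished symbols — the join is lossless.

Yes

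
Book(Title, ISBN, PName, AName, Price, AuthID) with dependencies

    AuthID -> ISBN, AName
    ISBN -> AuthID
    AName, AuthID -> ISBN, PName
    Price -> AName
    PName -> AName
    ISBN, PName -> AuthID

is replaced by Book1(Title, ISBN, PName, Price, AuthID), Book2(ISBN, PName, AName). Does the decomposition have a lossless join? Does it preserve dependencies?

Lossless test: (ISBN, PName)⁺ = {ISBN, PName, AName, AuthID}, which contains all of one fragment — lossless.
Dependency preservation: the restricted closure of {Price} across the fragments never reaches {AName}, so Price → AName cannot be enforced without a join — not preserved.

lossless but not dependency-preserving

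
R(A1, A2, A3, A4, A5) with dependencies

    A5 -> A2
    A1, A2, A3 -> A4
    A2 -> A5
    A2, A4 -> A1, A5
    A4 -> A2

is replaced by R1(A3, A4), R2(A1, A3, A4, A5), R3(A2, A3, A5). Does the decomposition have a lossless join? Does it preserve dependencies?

lossless and dependency-preserving

Lossless test (chase): Rows 2 and 3 agree on A5; apply A5→A2 and equate their A2 entries. Rows 1 and 2 agree on A4; apply A4→A2 and equate their A2 entries. Rows 1 and 2 agree on A2; apply A2→A5 and equate their A5 entries. Rows 1 and 2 agree on A2, A4; apply A2, A4→A1, A5 and equate their A1, A5 entries. Row 1 is now all distinguished symbols — the join is lossless.
Dependency preservation: A1, A2, A3 → A4; A2, A4 → A1, A5; A4 → A2 are not contained in any single fragment, but the restricted closure of each left-hand side across the fragments still reaches the right-hand side; the remaining FDs each lie inside some fragment. All dependencies are preserved.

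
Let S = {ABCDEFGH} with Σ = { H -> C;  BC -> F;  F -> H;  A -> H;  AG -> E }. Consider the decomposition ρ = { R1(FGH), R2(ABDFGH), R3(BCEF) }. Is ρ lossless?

No

Chase test. Columns are ABCDEFGH; row i has aⱼ where attribute j ∈ Ri, else bᵢⱼ.
Initial tableau (one row per fragment):
  row 1: b11 b12 b13 b14 b15 a6 a7 a8
  row 2: a1 a2 b23 a4 b25 a6 a7 a8
  row 3: b31 a2 a3 b34 a5 a6 b37 b38
Rows 1 and 2 agree on H; apply H→C and equate their C entries.
Rows 1 and 3 agree on F; apply F→H and equate their H entries.
Rows 1 and 3 agree on H; apply H→C and equate their C entries.
No row becomes fully distinguished — the join is lossy.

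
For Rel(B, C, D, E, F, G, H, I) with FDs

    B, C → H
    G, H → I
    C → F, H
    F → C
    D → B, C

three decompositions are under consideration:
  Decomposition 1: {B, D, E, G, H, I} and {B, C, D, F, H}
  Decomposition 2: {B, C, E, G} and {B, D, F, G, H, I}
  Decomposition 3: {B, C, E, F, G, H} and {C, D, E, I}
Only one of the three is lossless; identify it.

Decomposition 1

Decomposition 1: common = {B, D, H}, closure = {B, C, D, F, H} → lossless.
Decomposition 2: common = {B, G}, closure = {B, G} → lossy.
Decomposition 3: common = {C, E}, closure = {C, E, F, H} → lossy.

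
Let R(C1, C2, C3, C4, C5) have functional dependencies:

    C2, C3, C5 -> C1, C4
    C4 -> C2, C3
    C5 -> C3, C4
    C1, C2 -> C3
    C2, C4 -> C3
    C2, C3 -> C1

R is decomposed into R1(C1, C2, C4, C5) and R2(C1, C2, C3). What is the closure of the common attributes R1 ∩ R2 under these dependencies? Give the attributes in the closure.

R1 ∩ R2 = {C1, C2}.
C1, C2 → C3 applies, adding C3
Closure: {C1, C2, C3}.

C1, C2, C3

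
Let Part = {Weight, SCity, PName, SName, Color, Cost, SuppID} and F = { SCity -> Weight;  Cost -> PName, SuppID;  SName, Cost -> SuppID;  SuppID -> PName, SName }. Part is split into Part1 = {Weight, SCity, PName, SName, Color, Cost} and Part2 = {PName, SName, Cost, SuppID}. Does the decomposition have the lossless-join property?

Common attributes: Part1 ∩ Part2 = {PName, SName, Cost}.
Closure of {PName, SName, Cost}: Cost → PName, SuppID applies, adding SuppID. So (PName, SName, Cost)⁺ = {PName, SName, Cost, SuppID}.
This closure contains every attribute of Part2, so Part1 ∩ Part2 → Part2. The join is lossless.

Yes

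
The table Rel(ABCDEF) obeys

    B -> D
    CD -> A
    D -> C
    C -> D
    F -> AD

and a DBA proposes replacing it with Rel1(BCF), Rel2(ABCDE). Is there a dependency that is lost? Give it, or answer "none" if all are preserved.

none

B → D lies within Rel2.
CD → A lies within Rel2.
D → C lies within Rel2.
C → D lies within Rel2.
F → AD: restricted closure across fragments reaches AD.
Every dependency is enforceable on the fragments, so the decomposition is dependency-preserving.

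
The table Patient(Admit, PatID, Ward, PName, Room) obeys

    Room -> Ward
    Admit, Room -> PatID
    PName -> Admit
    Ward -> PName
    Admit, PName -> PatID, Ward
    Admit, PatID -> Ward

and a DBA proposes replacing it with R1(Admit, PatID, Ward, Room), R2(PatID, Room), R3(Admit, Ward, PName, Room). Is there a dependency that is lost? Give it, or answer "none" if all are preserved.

none

Room → Ward lies within R1.
Admit, Room → PatID lies within R1.
PName → Admit lies within R3.
Ward → PName lies within R3.
Admit, PName → PatID, Ward: restricted closure across fragments reaches PatID, Ward.
Admit, PatID → Ward lies within R1.
Every dependency is enforceable on the fragments, so the decomposition is dependency-preserving.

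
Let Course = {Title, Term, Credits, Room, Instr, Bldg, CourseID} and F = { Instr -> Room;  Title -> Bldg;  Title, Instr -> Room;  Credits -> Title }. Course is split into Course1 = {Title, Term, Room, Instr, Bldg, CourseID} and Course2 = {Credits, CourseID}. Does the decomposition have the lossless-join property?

No

Common attributes: Course1 ∩ Course2 = {CourseID}.
No dependency enlarges {CourseID}, so (CourseID)⁺ = {CourseID}.
The closure contains neither all of Course1 = {Title, Term, Room, Instr, Bldg, CourseID} nor all of Course2 = {Credits, CourseID}, so the common attributes are not a superkey of either fragment. The join is lossy.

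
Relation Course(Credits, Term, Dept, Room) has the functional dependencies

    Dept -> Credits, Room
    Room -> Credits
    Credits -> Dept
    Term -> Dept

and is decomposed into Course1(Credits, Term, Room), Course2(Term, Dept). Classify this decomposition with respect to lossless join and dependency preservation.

lossless but not dependency-preserving

Lossless test: (Term)⁺ = {Credits, Term, Dept, Room}, which contains all of one fragment — lossless.
Dependency preservation: the restricted closure of {Dept} across the fragments never reaches {Credits, Room}, so Dept → Credits, Room cannot be enforced without a join — not preserved.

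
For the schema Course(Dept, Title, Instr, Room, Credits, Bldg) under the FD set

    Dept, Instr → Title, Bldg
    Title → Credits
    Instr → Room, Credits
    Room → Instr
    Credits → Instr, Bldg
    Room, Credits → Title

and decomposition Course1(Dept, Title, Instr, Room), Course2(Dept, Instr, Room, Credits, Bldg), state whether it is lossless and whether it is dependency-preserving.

Lossless test: (Dept, Instr, Room)⁺ = {Dept, Title, Instr, Room, Credits, Bldg}, which contains all of one fragment — lossless.
Dependency preservation: Dept, Instr → Title, Bldg; Title → Credits; Room, Credits → Title are not contained in any single fragment, but the restricted closure of each left-hand side across the fragments still reaches the right-hand side; the remaining FDs each lie inside some fragment. All dependencies are preserved.

lossless and dependency-preserving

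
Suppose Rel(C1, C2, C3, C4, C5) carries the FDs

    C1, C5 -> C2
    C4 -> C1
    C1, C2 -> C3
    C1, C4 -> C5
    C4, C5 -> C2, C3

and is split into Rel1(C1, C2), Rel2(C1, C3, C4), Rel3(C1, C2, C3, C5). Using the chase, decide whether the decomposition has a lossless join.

No

Chase test. Columns are C1, C2, C3, C4, C5; row i has aⱼ where attribute j ∈ Reli, else bᵢⱼ.
Initial tableau (one row per fragment):
  row 1: a1 a2 b13 b14 b15
  row 2: a1 b22 a3 a4 b25
  row 3: a1 a2 a3 b34 a5
Rows 1 and 3 agree on C1, C2; apply C1, C2→C3 and equate their C3 entries.
No row becomes fully distinguished — the join is lossy.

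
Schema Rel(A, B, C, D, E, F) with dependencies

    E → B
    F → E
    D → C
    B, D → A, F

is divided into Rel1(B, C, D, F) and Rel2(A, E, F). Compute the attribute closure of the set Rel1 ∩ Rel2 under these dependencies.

B, E, F

Rel1 ∩ Rel2 = {F}.
F → E applies, adding E
E → B applies, adding B
Closure: {B, E, F}.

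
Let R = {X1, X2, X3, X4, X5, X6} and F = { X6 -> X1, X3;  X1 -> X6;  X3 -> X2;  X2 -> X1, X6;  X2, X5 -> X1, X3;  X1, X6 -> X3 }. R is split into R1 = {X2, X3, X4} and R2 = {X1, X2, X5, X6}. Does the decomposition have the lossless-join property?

Common attributes: R1 ∩ R2 = {X2}.
Closure of {X2}: X2 → X1, X6 applies, adding X1, X6; X1, X6 → X3 applies, adding X3. So (X2)⁺ = {X1, X2, X3, X6}.
The closure contains neither all of R1 = {X2, X3, X4} nor all of R2 = {X1, X2, X5, X6}, so the common attributes are not a superkey of either fragment. The join is lossy.

No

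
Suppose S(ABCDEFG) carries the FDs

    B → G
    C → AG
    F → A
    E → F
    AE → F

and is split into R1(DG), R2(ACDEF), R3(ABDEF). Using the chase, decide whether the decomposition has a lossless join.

No

Chase test. Columns are ABCDEFG; row i has aⱼ where attribute j ∈ Ri, else bᵢⱼ.
Initial tableau (one row per fragment):
  row 1: b11 b12 b13 a4 b15 b16 a7
  row 2: a1 b22 a3 a4 a5 a6 b27
  row 3: a1 a2 b33 a4 a5 a6 b37
No row becomes fully distinguished — the join is lossy.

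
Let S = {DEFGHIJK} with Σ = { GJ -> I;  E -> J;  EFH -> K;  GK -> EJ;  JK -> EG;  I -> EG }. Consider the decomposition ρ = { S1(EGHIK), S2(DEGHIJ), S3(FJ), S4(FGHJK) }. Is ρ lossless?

Chase test. Columns are DEFGHIJK; row i has aⱼ where attribute j ∈ Si, else bᵢⱼ.
Initial tableau (one row per fragment):
  row 1: b11 a2 b13 a4 a5 a6 b17 a8
  row 2: a1 a2 b23 a4 a5 a6 a7 b28
  row 3: b31 b32 a3 b34 b35 b36 a7 b38
  row 4: b41 b42 a3 a4 a5 b46 a7 a8
Rows 2 and 4 agree on GJ; apply GJ→I and equate their I entries.
Rows 1 and 2 agree on E; apply E→J and equate their J entries.
Rows 1 and 4 agree on GK; apply GK→EJ and equate their EJ entries.
No row becomes fully distinguished — the join is lossy.

No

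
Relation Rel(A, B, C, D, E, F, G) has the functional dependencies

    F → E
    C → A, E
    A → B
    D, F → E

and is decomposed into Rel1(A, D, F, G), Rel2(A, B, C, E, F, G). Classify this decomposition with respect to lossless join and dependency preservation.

Lossless test: (A, F, G)⁺ = {A, B, E, F, G}, which is a superkey of neither fragment — lossy.
Dependency preservation: D, F → E is not contained in any single fragment, but the restricted closure of its left-hand side across the fragments still reaches the right-hand side; the remaining FDs each lie inside some fragment. All dependencies are preserved.

lossy but dependency-preserving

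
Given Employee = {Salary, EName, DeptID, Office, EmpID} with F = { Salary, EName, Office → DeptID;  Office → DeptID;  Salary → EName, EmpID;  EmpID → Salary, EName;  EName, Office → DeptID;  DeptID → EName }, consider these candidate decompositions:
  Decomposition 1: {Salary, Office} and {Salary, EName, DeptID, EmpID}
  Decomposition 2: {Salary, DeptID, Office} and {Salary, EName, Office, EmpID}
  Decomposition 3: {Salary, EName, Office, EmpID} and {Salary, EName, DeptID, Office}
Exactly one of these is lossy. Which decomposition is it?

Decomposition 1: common = {Salary}, closure = {Salary, EName, EmpID} → lossy.
Decomposition 2: common = {Salary, Office}, closure = {Salary, EName, DeptID, Office, EmpID} → lossless.
Decomposition 3: common = {Salary, EName, Office}, closure = {Salary, EName, DeptID, Office, EmpID} → lossless.

Decomposition 1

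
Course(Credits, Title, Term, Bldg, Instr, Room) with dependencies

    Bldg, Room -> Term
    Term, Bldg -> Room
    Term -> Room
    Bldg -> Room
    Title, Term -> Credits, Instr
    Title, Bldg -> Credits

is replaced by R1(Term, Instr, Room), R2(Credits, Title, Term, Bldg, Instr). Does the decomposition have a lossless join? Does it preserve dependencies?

lossless and dependency-preserving

Lossless test: (Term, Instr)⁺ = {Term, Instr, Room}, which contains all of one fragment — lossless.
Dependency preservation: Bldg, Room → Term; Term, Bldg → Room; Bldg → Room are not contained in any single fragment, but the restricted closure of each left-hand side across the fragments still reaches the right-hand side; the remaining FDs each lie inside some fragment. All dependencies are preserved.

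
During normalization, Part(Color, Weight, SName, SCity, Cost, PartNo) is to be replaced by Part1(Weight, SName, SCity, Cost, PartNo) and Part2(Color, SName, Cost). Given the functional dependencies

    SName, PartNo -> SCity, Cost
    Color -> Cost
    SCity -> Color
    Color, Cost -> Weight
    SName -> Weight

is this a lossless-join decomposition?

Common attributes: Part1 ∩ Part2 = {SName, Cost}.
Closure of {SName, Cost}: SName → Weight applies, adding Weight. So (SName, Cost)⁺ = {Weight, SName, Cost}.
The closure contains neither all of Part1 = {Weight, SName, SCity, Cost, PartNo} nor all of Part2 = {Color, SName, Cost}, so the common attributes are not a superkey of either fragment. The join is lossy.

No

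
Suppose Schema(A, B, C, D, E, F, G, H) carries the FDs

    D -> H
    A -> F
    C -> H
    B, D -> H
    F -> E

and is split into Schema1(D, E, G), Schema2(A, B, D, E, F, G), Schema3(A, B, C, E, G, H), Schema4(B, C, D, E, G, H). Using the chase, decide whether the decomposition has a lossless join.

Chase test. Columns are A, B, C, D, E, F, G, H; row i has aⱼ where attribute j ∈ Schemai, else bᵢⱼ.
Initial tableau (one row per fragment):
  row 1: b11 b12 b13 a4 a5 b16 a7 b18
  row 2: a1 a2 b23 a4 a5 a6 a7 b28
  row 3: a1 a2 a3 b34 a5 b36 a7 a8
  row 4: b41 a2 a3 a4 a5 b46 a7 a8
Rows 1 and 2 agree on D; apply D→H and equate their H entries.
Rows 1 and 4 agree on D; apply D→H and equate their H entries.
Rows 2 and 3 agree on A; apply A→F and equate their F entries.
No row becomes fully distinguished — the join is lossy.

No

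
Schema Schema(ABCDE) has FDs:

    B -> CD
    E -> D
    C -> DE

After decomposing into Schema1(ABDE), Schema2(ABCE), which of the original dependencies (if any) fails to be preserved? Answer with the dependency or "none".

none

B → CD: restricted closure across fragments reaches CD.
E → D lies within Schema1.
C → DE: restricted closure across fragments reaches DE.
Every dependency is enforceable on the fragments, so the decomposition is dependency-preserving.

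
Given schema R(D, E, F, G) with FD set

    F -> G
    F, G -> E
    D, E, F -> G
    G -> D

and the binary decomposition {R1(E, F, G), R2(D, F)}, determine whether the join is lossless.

Yes

Common attributes: R1 ∩ R2 = {F}.
Closure of {F}: F → G applies, adding G; F, G → E applies, adding E; G → D applies, adding D. So (F)⁺ = {D, E, F, G}.
This closure contains every attribute of R1, so R1 ∩ R2 → R1. The join is lossless.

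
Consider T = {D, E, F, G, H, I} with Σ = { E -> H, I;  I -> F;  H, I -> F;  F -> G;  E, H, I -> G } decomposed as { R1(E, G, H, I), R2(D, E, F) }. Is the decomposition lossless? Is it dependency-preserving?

lossless but not dependency-preserving

Lossless test: (E)⁺ = {E, F, G, H, I}, which contains all of one fragment — lossless.
Dependency preservation: the restricted closure of {I} across the fragments never reaches {F}, so I → F cannot be enforced without a join — not preserved.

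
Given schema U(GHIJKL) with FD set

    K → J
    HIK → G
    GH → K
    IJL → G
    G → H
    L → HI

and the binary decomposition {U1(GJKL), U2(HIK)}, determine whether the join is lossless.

Common attributes: U1 ∩ U2 = {K}.
Closure of {K}: K → J applies, adding J. So (K)⁺ = {JK}.
The closure contains neither all of U1 = {GJKL} nor all of U2 = {HIK}, so the common attributes are not a superkey of either fragment. The join is lossy.

No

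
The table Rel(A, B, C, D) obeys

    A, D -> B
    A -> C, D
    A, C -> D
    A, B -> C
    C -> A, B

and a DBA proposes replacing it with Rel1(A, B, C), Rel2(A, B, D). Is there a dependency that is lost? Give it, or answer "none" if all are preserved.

A, D → B lies within Rel2.
A → C, D: restricted closure across fragments reaches C, D.
A, C → D: restricted closure across fragments reaches D.
A, B → C lies within Rel1.
C → A, B lies within Rel1.
Every dependency is enforceable on the fragments, so the decomposition is dependency-preserving.

none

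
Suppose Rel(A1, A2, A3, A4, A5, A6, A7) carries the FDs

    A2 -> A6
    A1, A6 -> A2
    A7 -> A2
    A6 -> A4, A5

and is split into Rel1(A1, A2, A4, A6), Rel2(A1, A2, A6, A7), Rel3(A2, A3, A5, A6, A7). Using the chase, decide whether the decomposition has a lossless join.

No

Chase test. Columns are A1, A2, A3, A4, A5, A6, A7; row i has aⱼ where attribute j ∈ Reli, else bᵢⱼ.
Initial tableau (one row per fragment):
  row 1: a1 a2 b13 a4 b15 a6 b17
  row 2: a1 a2 b23 b24 b25 a6 a7
  row 3: b31 a2 a3 b34 a5 a6 a7
Rows 1 and 2 agree on A6; apply A6→A4, A5 and equate their A4, A5 entries.
Rows 1 and 3 agree on A6; apply A6→A4, A5 and equate their A4, A5 entries.
No row becomes fully distinguished — the join is lossy.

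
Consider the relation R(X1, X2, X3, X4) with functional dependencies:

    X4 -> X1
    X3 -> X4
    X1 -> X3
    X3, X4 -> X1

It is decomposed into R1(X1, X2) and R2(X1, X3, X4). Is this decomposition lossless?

Common attributes: R1 ∩ R2 = {X1}.
Closure of {X1}: X1 → X3 applies, adding X3; X3 → X4 applies, adding X4. So (X1)⁺ = {X1, X3, X4}.
This closure contains every attribute of R2, so R1 ∩ R2 → R2. The join is lossless.

Yes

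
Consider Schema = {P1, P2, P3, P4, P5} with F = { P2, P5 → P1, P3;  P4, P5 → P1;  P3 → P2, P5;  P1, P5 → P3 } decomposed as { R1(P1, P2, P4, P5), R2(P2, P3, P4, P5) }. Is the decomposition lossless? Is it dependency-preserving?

lossless and dependency-preserving

Lossless test: (P2, P4, P5)⁺ = {P1, P2, P3, P4, P5}, which contains all of one fragment — lossless.
Dependency preservation: P2, P5 → P1, P3; P1, P5 → P3 are not contained in any single fragment, but the restricted closure of each left-hand side across the fragments still reaches the right-hand side; the remaining FDs each lie inside some fragment. All dependencies are preserved.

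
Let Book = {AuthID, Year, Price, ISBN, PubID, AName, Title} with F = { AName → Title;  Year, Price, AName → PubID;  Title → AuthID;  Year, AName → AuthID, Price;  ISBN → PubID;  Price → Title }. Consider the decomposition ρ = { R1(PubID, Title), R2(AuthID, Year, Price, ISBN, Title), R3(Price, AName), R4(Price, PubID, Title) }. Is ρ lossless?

No

Chase test. Columns are AuthID, Year, Price, ISBN, PubID, AName, Title; row i has aⱼ where attribute j ∈ Ri, else bᵢⱼ.
Initial tableau (one row per fragment):
  row 1: b11 b12 b13 b14 a5 b16 a7
  row 2: a1 a2 a3 a4 b25 b26 a7
  row 3: b31 b32 a3 b34 b35 a6 b37
  row 4: b41 b42 a3 b44 a5 b46 a7
Rows 1 and 2 agree on Title; apply Title→AuthID and equate their AuthID entries.
Rows 1 and 4 agree on Title; apply Title→AuthID and equate their AuthID entries.
Rows 2 and 3 agree on Price; apply Price→Title and equate their Title entries.
Rows 1 and 3 agree on Title; apply Title→AuthID and equate their AuthID entries.
No row becomes fully distinguished — the join is lossy.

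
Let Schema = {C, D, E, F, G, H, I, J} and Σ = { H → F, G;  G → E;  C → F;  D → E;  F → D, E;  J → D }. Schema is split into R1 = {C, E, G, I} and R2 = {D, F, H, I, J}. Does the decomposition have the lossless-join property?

Common attributes: R1 ∩ R2 = {I}.
No dependency enlarges {I}, so (I)⁺ = {I}.
The closure contains neither all of R1 = {C, E, G, I} nor all of R2 = {D, F, H, I, J}, so the common attributes are not a superkey of either fragment. The join is lossy.

No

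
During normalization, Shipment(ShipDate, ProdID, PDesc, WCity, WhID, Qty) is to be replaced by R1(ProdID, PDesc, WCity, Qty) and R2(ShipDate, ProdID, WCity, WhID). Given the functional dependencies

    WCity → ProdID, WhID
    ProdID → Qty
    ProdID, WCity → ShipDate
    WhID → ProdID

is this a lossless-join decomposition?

Common attributes: R1 ∩ R2 = {ProdID, WCity}.
Closure of {ProdID, WCity}: WCity → ProdID, WhID applies, adding WhID; ProdID → Qty applies, adding Qty; ProdID, WCity → ShipDate applies, adding ShipDate. So (ProdID, WCity)⁺ = {ShipDate, ProdID, WCity, WhID, Qty}.
This closure contains every attribute of R2, so R1 ∩ R2 → R2. The join is lossless.

Yes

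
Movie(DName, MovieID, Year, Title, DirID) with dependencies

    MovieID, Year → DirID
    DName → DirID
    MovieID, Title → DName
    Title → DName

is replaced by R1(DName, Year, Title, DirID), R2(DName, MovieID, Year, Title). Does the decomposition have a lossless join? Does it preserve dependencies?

Lossless test: (DName, Year, Title)⁺ = {DName, Year, Title, DirID}, which contains all of one fragment — lossless.
Dependency preservation: the restricted closure of {MovieID, Year} across the fragments never reaches {DirID}, so MovieID, Year → DirID cannot be enforced without a join — not preserved.

lossless but not dependency-preserving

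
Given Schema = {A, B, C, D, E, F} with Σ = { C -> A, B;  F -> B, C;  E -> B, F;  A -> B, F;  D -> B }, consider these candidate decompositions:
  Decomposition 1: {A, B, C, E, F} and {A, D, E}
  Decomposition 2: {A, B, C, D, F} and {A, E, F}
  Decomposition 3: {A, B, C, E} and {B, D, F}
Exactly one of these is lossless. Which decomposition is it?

Decomposition 1

Decomposition 1: common = {A, E}, closure = {A, B, C, E, F} → lossless.
Decomposition 2: common = {A, F}, closure = {A, B, C, F} → lossy.
Decomposition 3: common = {B}, closure = {B} → lossy.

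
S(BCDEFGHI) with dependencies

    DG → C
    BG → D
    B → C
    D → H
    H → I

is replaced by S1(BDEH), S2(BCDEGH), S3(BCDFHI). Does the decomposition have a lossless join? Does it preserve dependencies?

lossy but dependency-preserving

Lossless test (chase): Rows 1 and 2 agree on B; apply B→C and equate their C entries. Rows 1 and 2 agree on H; apply H→I and equate their I entries. Rows 1 and 3 agree on H; apply H→I and equate their I entries. No row becomes fully distinguished — the join is lossy.
Dependency preservation: every FD's attributes lie within a single fragment, so each can be enforced locally — preserved.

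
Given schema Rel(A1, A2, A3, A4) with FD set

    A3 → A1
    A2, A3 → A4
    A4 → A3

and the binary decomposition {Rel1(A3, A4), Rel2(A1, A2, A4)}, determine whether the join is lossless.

Common attributes: Rel1 ∩ Rel2 = {A4}.
Closure of {A4}: A4 → A3 applies, adding A3; A3 → A1 applies, adding A1. So (A4)⁺ = {A1, A3, A4}.
This closure contains every attribute of Rel1, so Rel1 ∩ Rel2 → Rel1. The join is lossless.

Yes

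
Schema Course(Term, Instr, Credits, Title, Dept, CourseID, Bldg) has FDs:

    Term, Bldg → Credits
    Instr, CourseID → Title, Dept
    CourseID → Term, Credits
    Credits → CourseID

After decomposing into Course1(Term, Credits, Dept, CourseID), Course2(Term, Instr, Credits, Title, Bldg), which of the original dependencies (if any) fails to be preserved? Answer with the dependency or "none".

Check Instr, CourseID → Title, Dept: no single fragment contains all of {Instr, Title, Dept, CourseID}, and the restricted closure of {Instr, CourseID} across the fragments never reaches {Title, Dept}.
Term, Bldg → Credits is preserved.
CourseID → Term, Credits is preserved.
Credits → CourseID is preserved.

Instr, CourseID → Title, Dept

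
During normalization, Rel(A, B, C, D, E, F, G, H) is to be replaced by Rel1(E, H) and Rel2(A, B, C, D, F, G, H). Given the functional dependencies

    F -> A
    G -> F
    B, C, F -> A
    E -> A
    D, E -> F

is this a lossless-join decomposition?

No

Common attributes: Rel1 ∩ Rel2 = {H}.
No dependency enlarges {H}, so (H)⁺ = {H}.
The closure contains neither all of Rel1 = {E, H} nor all of Rel2 = {A, B, C, D, F, G, H}, so the common attributes are not a superkey of either fragment. The join is lossy.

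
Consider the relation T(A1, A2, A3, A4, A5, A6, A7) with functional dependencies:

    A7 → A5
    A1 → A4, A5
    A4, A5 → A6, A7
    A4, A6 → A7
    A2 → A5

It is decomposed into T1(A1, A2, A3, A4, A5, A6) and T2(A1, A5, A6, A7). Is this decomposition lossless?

Yes

Common attributes: T1 ∩ T2 = {A1, A5, A6}.
Closure of {A1, A5, A6}: A1 → A4, A5 applies, adding A4; A4, A5 → A6, A7 applies, adding A7. So (A1, A5, A6)⁺ = {A1, A4, A5, A6, A7}.
This closure contains every attribute of T2, so T1 ∩ T2 → T2. The join is lossless.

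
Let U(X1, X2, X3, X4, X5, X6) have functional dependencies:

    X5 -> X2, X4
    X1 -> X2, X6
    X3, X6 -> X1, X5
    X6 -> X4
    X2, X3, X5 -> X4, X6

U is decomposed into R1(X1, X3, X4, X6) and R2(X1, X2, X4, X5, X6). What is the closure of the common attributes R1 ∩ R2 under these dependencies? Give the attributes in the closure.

X1, X2, X4, X6

R1 ∩ R2 = {X1, X4, X6}.
X1 → X2, X6 applies, adding X2
Closure: {X1, X2, X4, X6}.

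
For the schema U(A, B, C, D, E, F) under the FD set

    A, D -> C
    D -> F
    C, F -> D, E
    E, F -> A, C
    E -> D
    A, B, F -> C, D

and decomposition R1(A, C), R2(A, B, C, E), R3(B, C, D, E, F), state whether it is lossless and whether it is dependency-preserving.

Lossless test (chase): Rows 2 and 3 agree on E; apply E→D and equate their D entries. Rows 2 and 3 agree on D; apply D→F and equate their F entries. Rows 2 and 3 agree on E, F; apply E, F→A, C and equate their A, C entries. Row 2 is now all distinguished symbols — the join is lossless.
Dependency preservation: the restricted closure of {A, D} across the fragments never reaches {C}, so A, D → C cannot be enforced without a join — not preserved.

lossless but not dependency-preserving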